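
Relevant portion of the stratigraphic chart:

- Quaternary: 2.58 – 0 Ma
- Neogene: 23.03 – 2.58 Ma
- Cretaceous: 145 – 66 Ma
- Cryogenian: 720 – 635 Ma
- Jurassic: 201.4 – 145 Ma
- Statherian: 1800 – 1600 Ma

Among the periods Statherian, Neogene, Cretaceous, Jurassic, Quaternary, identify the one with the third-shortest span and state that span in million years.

Jurassic, 56.4 million years

Durations: Statherian 200; Neogene 20.45; Cretaceous 79; Jurassic 56.4; Quaternary 2.58 Myr.
Sorted shortest-first: Quaternary (2.58), Neogene (20.45), Jurassic (56.4), Cretaceous (79), Statherian (200).
The third shortest is Jurassic at 56.4 Myr.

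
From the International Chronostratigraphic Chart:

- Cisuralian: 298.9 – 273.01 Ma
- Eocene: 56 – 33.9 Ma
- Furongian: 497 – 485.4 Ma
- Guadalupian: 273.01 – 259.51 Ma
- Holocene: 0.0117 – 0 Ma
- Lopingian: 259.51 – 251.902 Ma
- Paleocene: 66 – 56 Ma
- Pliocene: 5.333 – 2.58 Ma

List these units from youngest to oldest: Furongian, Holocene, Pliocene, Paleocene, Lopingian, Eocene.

Holocene, Pliocene, Eocene, Paleocene, Lopingian, Furongian

Read off each span (Ma): Furongian 497–485.4; Holocene 0.0117–0; Pliocene 5.333–2.58; Paleocene 66–56; Lopingian 259.51–251.902; Eocene 56–33.9.
Larger Ma is older, so oldest→youngest is Furongian, Lopingian, Paleocene, Eocene, Pliocene, Holocene; reverse it for youngest→oldest.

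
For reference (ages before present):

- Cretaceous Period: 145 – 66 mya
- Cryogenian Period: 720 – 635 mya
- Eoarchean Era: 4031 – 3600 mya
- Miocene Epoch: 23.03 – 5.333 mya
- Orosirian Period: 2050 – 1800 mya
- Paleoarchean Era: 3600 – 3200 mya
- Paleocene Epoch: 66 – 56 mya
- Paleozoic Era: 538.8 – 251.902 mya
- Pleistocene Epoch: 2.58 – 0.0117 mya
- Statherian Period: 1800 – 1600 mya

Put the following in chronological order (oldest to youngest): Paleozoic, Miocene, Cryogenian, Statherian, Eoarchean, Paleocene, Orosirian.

Eoarchean, then Orosirian, then Statherian, then Cryogenian, then Paleozoic, then Paleocene, then Miocene

The oldest of these is Eoarchean (starts 4031 Ma) and the youngest is Miocene (ends 5.333 Ma).
In between, by decreasing start age: Orosirian (2050), Statherian (1800), Cryogenian (720), Paleozoic (538.8), Paleocene (66).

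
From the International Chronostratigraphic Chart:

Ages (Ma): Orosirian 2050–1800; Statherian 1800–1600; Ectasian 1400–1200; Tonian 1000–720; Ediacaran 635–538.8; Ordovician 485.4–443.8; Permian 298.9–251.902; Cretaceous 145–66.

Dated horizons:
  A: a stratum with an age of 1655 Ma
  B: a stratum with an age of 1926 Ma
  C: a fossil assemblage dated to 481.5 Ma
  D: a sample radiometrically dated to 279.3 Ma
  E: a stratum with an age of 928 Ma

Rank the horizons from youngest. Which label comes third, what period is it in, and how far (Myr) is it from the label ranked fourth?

E, in the Tonian; 727 million years to A

Sorted youngest-first by Ma: D (279.3), C (481.5), E (928), A (1655), B (1926).
The third youngest is E at 928 Ma, which lies in 1000–720 Ma: the Tonian.
The fourth youngest is A at 1655 Ma; separation = |928 − 1655| = 727 Myr.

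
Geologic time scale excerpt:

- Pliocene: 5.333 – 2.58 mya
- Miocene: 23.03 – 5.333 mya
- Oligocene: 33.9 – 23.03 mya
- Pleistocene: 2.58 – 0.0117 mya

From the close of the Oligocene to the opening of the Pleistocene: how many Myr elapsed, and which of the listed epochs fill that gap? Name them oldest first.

20.45 million years; Miocene, Pliocene

End of Oligocene = 23.03 Ma; start of Pleistocene = 2.58 Ma.
Gap = 23.03 − 2.58 = 20.45 Myr.
Epochs wholly inside 23.03–2.58 Ma: Miocene (23.03–5.333), Pliocene (5.333–2.58).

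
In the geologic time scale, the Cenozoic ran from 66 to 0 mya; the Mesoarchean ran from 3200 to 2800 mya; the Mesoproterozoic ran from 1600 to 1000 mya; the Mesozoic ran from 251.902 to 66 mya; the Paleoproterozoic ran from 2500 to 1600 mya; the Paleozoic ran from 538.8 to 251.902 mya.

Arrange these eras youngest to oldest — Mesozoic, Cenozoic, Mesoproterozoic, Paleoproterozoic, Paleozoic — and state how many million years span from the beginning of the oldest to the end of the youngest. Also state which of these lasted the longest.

Cenozoic → Mesozoic → Paleozoic → Mesoproterozoic → Paleoproterozoic; total span 2500 Myr; longest is Paleoproterozoic

From the excerpt: Mesozoic 251.902–66; Cenozoic 66–0; Mesoproterozoic 1600–1000; Paleoproterozoic 2500–1600; Paleozoic 538.8–251.902 (Ma).
Larger Ma is earlier, so the oldest is Paleoproterozoic and the youngest is Cenozoic; youngest to oldest: Cenozoic, Mesozoic, Paleozoic, Mesoproterozoic, Paleoproterozoic.
Oldest start 2500 minus youngest end 0 gives 2500 Myr overall.
Individual lengths (start − end): Paleoproterozoic 900; Mesozoic 185.902; Mesoproterozoic 600; Cenozoic 66; Paleozoic 286.898. The largest is Paleoproterozoic at 900 Myr.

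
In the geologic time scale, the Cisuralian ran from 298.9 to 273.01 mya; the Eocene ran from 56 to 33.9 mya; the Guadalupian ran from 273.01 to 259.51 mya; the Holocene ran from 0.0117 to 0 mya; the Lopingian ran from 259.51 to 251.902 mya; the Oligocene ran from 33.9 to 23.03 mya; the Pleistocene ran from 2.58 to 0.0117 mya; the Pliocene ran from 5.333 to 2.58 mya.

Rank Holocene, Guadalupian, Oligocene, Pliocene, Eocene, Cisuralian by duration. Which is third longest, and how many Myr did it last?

Guadalupian, 13.5 million years

Start − end for each: Holocene 0.0117 − 0 = 0.0117; Guadalupian 273.01 − 259.51 = 13.5; Oligocene 33.9 − 23.03 = 10.87; Pliocene 5.333 − 2.58 = 2.753; Eocene 56 − 33.9 = 22.1; Cisuralian 298.9 − 273.01 = 25.89.
Ranking these from longest: Cisuralian > Eocene > Guadalupian > Oligocene > Pliocene > Holocene.
Position 3 in that ranking is Guadalupian, which lasted 13.5 Myr.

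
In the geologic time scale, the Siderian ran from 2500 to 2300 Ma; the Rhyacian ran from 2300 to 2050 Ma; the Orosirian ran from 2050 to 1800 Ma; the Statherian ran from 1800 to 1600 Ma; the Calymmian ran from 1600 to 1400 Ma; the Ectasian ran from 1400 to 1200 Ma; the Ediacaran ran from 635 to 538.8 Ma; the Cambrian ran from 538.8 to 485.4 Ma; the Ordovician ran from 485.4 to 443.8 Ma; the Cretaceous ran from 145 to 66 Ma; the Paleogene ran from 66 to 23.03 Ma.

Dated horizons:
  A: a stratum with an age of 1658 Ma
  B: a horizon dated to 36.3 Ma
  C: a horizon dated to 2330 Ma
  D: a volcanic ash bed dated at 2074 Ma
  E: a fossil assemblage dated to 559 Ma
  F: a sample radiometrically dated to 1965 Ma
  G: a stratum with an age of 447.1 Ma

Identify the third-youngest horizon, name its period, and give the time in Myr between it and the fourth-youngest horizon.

E, in the Ediacaran; 1099 million years to A

Sorted youngest-first by Ma: B (36.3), G (447.1), E (559), A (1658), F (1965), D (2074), C (2330).
The third youngest is E at 559 Ma, which lies in 635–538.8 Ma: the Ediacaran.
The fourth youngest is A at 1658 Ma; separation = |559 − 1658| = 1099 Myr.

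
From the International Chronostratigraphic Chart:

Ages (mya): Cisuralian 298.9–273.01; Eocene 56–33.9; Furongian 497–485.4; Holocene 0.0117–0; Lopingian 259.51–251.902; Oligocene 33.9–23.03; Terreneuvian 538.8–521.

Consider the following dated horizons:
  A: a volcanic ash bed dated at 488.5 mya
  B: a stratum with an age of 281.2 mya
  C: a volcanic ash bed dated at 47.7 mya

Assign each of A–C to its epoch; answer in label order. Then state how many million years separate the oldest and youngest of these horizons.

A — Furongian; B — Cisuralian; C — Eocene; span 440.8 million years

A: 488.5 Ma lies in 497–485.4 Ma, so Furongian.
B: 281.2 Ma lies in 298.9–273.01 Ma, so Cisuralian.
C: 47.7 Ma lies in 56–33.9 Ma, so Eocene.
Oldest = 488.5 Ma, youngest = 47.7 Ma → span 440.8 Myr.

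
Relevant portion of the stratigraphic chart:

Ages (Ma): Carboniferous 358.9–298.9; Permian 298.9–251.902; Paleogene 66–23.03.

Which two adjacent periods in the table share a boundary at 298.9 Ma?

The Carboniferous ends at 298.9 Ma and the Permian begins at 298.9 Ma, so they share that boundary.

Carboniferous and Permian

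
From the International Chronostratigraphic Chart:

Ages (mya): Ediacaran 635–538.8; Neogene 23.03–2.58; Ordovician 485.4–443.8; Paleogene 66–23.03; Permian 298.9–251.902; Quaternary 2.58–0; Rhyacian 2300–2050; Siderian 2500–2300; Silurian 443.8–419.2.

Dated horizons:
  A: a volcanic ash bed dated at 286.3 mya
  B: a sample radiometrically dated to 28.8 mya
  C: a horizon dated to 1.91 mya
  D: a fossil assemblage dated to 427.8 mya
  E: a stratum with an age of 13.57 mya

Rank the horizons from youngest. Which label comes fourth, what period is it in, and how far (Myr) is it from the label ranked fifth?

Sorted youngest-first by Ma: C (1.91), E (13.57), B (28.8), A (286.3), D (427.8).
The fourth youngest is A at 286.3 Ma, which lies in 298.9–251.902 Ma: the Permian.
The fifth youngest is D at 427.8 Ma; separation = |286.3 − 427.8| = 141.5 Myr.

A, in the Permian; 141.5 million years to D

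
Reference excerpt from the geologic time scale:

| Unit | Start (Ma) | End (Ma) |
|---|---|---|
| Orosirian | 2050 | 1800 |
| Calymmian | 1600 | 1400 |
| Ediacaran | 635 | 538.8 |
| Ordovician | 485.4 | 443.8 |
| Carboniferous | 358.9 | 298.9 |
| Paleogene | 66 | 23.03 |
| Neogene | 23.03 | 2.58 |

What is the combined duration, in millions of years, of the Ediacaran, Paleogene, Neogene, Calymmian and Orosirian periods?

Each duration: Ediacaran = 96.2; Paleogene = 42.97; Neogene = 20.45; Calymmian = 200; Orosirian = 250.
Sum: 96.2 + 42.97 + 20.45 + 200 + 250 = 609.62 Myr.

609.62 million years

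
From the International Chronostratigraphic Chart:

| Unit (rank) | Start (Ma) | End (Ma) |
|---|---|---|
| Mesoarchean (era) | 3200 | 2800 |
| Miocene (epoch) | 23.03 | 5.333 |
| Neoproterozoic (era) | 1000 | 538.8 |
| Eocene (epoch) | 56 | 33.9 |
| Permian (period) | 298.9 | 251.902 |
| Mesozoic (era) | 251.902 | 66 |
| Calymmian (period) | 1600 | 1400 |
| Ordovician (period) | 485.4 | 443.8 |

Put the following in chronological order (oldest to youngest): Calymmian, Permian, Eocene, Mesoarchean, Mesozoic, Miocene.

Mesoarchean, then Calymmian, then Permian, then Mesozoic, then Eocene, then Miocene

Sorting by start age (descending Ma, since larger Ma = older): Mesoarchean began 3200, Calymmian began 1600, Permian began 298.9, Mesozoic began 251.902, Eocene began 56, Miocene began 23.03.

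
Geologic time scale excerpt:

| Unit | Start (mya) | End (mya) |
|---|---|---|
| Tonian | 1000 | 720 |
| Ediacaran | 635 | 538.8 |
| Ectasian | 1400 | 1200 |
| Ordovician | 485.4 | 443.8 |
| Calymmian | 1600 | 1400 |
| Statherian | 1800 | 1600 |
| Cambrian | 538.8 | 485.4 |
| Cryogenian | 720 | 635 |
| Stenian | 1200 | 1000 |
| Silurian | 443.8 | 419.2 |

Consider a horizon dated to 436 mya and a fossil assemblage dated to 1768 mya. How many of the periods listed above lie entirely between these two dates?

The older date is 1768 Ma and the younger is 436 Ma.
Periods with start < 1768 and end > 436 Ma: Calymmian (1600–1400), Ectasian (1400–1200), Stenian (1200–1000), Tonian (1000–720), Cryogenian (720–635), Ediacaran (635–538.8), Cambrian (538.8–485.4), Ordovician (485.4–443.8).
That is 8 complete periods.

8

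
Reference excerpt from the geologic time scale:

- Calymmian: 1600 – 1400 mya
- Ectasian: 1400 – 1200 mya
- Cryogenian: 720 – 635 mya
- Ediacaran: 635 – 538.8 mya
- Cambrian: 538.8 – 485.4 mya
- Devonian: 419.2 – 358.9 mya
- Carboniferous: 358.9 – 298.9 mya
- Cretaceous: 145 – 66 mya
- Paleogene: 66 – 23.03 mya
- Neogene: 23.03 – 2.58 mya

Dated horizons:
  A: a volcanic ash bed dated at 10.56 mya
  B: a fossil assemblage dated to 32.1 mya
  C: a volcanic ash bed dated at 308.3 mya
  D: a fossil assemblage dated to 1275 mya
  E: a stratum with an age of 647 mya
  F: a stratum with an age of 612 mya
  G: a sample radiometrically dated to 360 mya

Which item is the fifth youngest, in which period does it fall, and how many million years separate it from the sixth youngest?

Smaller Ma means younger, so youngest first: A 10.56 < B 32.1 < C 308.3 < G 360 < F 612 < E 647 < D 1275.
Counting 5 along gives F (612 Ma); the excerpt puts that inside the Ediacaran, 635–538.8 Ma.
Next in line is E (647 Ma), and 647 − 612 = 35 Myr.

F, in the Ediacaran; 35 million years to E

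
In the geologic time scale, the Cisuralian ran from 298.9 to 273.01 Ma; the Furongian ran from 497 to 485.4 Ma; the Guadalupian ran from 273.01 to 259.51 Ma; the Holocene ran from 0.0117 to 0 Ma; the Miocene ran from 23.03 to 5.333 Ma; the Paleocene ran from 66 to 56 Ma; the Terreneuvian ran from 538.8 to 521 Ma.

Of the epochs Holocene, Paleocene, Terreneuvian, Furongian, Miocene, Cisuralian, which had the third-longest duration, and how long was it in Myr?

Durations: Holocene 0.0117; Paleocene 10; Terreneuvian 17.8; Furongian 11.6; Miocene 17.697; Cisuralian 25.89 Myr.
Sorted longest-first: Cisuralian (25.89), Terreneuvian (17.8), Miocene (17.697), Furongian (11.6), Paleocene (10), Holocene (0.0117).
The third longest is Miocene at 17.697 Myr.

Miocene, 17.697 million years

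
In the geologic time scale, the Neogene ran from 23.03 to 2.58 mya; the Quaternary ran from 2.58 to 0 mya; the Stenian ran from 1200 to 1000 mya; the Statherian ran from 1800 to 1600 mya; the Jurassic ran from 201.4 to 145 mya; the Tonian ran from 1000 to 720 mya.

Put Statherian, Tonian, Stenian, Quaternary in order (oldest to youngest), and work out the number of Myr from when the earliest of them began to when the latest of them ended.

Statherian → Stenian → Tonian → Quaternary; total span 1800 Myr

Start ages (Ma): Statherian 1800, Stenian 1200, Tonian 1000, Quaternary 2.58.
Ordered oldest to youngest: Statherian, Stenian, Tonian, Quaternary.
Span = 1800 − 0 = 1800 Myr.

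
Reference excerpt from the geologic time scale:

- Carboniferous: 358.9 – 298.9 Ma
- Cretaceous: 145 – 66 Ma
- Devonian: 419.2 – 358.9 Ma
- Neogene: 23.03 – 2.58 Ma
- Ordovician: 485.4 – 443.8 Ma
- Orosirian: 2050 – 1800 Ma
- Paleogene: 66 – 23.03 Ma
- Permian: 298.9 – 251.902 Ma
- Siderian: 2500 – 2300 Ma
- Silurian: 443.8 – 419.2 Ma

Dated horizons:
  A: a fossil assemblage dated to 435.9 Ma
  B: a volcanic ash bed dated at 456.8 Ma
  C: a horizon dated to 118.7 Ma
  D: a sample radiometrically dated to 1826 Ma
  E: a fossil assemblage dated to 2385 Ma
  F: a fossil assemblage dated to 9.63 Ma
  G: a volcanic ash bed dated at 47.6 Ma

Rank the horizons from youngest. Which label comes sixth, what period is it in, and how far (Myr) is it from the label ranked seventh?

Sorted youngest-first by Ma: F (9.63), G (47.6), C (118.7), A (435.9), B (456.8), D (1826), E (2385).
The sixth youngest is D at 1826 Ma, which lies in 2050–1800 Ma: the Orosirian.
The seventh youngest is E at 2385 Ma; separation = |1826 − 2385| = 559 Myr.

D, in the Orosirian; 559 million years to E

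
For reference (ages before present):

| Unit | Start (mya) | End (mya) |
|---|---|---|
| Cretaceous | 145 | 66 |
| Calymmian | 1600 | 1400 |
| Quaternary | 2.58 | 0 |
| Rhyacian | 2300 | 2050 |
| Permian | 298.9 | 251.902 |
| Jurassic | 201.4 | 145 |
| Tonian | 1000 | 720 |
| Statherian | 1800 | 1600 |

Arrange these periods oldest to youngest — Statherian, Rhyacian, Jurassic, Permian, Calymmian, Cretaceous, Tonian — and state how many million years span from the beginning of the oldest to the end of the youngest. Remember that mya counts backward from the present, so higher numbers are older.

Rhyacian → Statherian → Calymmian → Tonian → Permian → Jurassic → Cretaceous; total span 2234 Myr

Start ages (Ma): Rhyacian 2300, Statherian 1800, Calymmian 1600, Tonian 1000, Permian 298.9, Jurassic 201.4, Cretaceous 145.
Ordered oldest to youngest: Rhyacian, Statherian, Calymmian, Tonian, Permian, Jurassic, Cretaceous.
Span = 2300 − 66 = 2234 Myr.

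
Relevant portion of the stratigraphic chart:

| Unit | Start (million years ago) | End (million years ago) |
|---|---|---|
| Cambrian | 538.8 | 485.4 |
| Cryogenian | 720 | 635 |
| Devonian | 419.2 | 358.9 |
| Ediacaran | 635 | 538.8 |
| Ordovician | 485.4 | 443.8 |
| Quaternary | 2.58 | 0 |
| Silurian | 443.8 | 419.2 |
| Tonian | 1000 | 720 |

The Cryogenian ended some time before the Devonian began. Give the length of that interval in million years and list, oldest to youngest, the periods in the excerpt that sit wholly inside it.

The Cryogenian closes at 635 Ma and the Devonian opens at 419.2 Ma, so the interval is 635 − 419.2 = 215.8 Myr.
A period fits inside if it starts at or after 635 Ma and ends at or before 419.2 Ma; oldest first that gives Ediacaran, Cambrian, Ordovician, Silurian.

215.8 million years; Ediacaran, Cambrian, Ordovician, Silurian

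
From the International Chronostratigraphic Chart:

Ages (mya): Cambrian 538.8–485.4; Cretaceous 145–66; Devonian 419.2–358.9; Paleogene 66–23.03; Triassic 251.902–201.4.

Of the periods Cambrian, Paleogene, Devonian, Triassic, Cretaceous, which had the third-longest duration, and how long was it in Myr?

Cambrian, 53.4 million years

Start − end for each: Cambrian 538.8 − 485.4 = 53.4; Paleogene 66 − 23.03 = 42.97; Devonian 419.2 − 358.9 = 60.3; Triassic 251.902 − 201.4 = 50.502; Cretaceous 145 − 66 = 79.
Ranking these from longest: Cretaceous > Devonian > Cambrian > Triassic > Paleogene.
Position 3 in that ranking is Cambrian, which lasted 53.4 Myr.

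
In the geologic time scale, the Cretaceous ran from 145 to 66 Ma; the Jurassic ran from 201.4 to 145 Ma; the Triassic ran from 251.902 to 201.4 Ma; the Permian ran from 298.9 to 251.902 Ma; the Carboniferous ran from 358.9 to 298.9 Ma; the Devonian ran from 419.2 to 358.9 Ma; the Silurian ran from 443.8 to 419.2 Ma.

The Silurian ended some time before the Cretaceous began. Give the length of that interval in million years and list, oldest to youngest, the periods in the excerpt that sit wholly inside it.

274.2 million years; Devonian, Carboniferous, Permian, Triassic, Jurassic

The Silurian closes at 419.2 Ma and the Cretaceous opens at 145 Ma, so the interval is 419.2 − 145 = 274.2 Myr.
A period fits inside if it starts at or after 419.2 Ma and ends at or before 145 Ma; oldest first that gives Devonian, Carboniferous, Permian, Triassic, Jurassic.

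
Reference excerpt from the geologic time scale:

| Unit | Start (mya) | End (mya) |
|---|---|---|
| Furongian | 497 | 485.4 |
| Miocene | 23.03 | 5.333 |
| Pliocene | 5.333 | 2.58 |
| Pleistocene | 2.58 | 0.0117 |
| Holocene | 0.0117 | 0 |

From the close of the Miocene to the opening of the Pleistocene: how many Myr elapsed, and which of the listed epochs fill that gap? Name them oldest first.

2.753 million years; Pliocene

The Miocene closes at 5.333 Ma and the Pleistocene opens at 2.58 Ma, so the interval is 5.333 − 2.58 = 2.753 Myr.
An epoch fits inside if it starts at or after 5.333 Ma and ends at or before 2.58 Ma; oldest first that gives Pliocene.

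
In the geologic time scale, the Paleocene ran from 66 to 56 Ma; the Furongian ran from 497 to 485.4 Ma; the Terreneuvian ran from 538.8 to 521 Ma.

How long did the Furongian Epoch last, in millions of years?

11.6 million years

497 − 485.4 = 11.6 million years.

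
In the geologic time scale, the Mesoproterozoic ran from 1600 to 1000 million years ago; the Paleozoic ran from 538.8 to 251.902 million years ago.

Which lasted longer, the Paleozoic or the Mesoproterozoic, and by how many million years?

Paleozoic: 538.8 − 251.902 = 286.898 Myr.
Mesoproterozoic: 1600 − 1000 = 600 Myr.
Difference: 600 − 286.898 = 313.102 Myr, so the Mesoproterozoic was longer.

Mesoproterozoic, by 313.102 million years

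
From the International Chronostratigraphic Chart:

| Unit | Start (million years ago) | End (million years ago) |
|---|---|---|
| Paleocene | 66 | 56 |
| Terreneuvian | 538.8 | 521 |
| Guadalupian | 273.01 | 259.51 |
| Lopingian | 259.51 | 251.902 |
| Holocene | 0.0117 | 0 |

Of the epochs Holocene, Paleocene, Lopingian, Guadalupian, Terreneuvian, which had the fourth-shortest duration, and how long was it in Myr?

Start − end for each: Holocene 0.0117 − 0 = 0.0117; Paleocene 66 − 56 = 10; Lopingian 259.51 − 251.902 = 7.608; Guadalupian 273.01 − 259.51 = 13.5; Terreneuvian 538.8 − 521 = 17.8.
Ranking these from shortest: Holocene < Lopingian < Paleocene < Guadalupian < Terreneuvian.
Position 4 in that ranking is Guadalupian, which lasted 13.5 Myr.

Guadalupian, 13.5 million years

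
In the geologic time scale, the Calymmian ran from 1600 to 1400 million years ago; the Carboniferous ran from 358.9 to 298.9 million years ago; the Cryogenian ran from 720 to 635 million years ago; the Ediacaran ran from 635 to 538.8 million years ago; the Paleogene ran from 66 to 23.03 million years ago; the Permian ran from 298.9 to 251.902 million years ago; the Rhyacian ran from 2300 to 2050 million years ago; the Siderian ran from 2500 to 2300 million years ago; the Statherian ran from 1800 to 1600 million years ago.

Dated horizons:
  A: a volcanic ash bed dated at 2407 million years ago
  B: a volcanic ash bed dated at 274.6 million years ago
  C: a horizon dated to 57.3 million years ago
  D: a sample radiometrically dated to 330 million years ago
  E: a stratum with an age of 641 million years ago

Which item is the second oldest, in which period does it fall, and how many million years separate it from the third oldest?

E, in the Cryogenian; 311 million years to D

Larger Ma means older, so oldest first: A 2407 > E 641 > D 330 > B 274.6 > C 57.3.
Counting 2 along gives E (641 Ma); the excerpt puts that inside the Cryogenian, 720–635 Ma.
Next in line is D (330 Ma), and 641 − 330 = 311 Myr.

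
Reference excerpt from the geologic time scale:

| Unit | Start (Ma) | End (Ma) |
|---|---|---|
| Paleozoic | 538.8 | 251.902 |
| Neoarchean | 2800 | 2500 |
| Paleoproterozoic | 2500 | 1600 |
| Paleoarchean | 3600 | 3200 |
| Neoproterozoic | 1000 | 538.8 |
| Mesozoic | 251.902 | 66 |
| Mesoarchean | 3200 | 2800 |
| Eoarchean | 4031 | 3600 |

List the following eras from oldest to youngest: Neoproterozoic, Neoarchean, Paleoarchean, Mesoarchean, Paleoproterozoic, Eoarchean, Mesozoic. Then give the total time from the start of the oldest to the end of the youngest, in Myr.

Start ages (Ma): Eoarchean 4031, Paleoarchean 3600, Mesoarchean 3200, Neoarchean 2800, Paleoproterozoic 2500, Neoproterozoic 1000, Mesozoic 251.902.
Ordered oldest to youngest: Eoarchean, Paleoarchean, Mesoarchean, Neoarchean, Paleoproterozoic, Neoproterozoic, Mesozoic.
Span = 4031 − 66 = 3965 Myr.

Eoarchean → Paleoarchean → Mesoarchean → Neoarchean → Paleoproterozoic → Neoproterozoic → Mesozoic; total span 3965 Myr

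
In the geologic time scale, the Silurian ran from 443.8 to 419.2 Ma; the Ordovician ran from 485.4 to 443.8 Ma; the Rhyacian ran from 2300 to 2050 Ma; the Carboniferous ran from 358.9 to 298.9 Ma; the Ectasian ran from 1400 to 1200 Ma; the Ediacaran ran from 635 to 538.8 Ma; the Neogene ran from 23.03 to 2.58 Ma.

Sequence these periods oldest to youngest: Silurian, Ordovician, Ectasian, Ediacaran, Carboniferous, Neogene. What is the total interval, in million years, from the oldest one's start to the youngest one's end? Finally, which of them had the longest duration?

Start ages (Ma): Ectasian 1400, Ediacaran 635, Ordovician 485.4, Silurian 443.8, Carboniferous 358.9, Neogene 23.03.
Ordered oldest to youngest: Ectasian, Ediacaran, Ordovician, Silurian, Carboniferous, Neogene.
Span = 1400 − 2.58 = 1397.42 Myr.
Durations: Ediacaran 96.2, Neogene 20.45, Ordovician 41.6, Silurian 24.6, Ectasian 200, Carboniferous 60 → longest is Ectasian (200 Myr).

Ectasian, Ediacaran, Ordovician, Silurian, Carboniferous, Neogene; total span 1397.42 Myr; longest is Ectasian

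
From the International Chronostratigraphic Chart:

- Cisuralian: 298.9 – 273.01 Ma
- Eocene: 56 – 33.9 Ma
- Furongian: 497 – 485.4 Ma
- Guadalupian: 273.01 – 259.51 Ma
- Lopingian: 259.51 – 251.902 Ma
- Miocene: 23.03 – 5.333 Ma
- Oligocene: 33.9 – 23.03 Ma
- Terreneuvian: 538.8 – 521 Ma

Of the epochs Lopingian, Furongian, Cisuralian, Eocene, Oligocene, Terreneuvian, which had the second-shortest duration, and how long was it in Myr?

Durations: Lopingian 7.608; Furongian 11.6; Cisuralian 25.89; Eocene 22.1; Oligocene 10.87; Terreneuvian 17.8 Myr.
Sorted shortest-first: Lopingian (7.608), Oligocene (10.87), Furongian (11.6), Terreneuvian (17.8), Eocene (22.1), Cisuralian (25.89).
The second shortest is Oligocene at 10.87 Myr.

Oligocene, 10.87 million years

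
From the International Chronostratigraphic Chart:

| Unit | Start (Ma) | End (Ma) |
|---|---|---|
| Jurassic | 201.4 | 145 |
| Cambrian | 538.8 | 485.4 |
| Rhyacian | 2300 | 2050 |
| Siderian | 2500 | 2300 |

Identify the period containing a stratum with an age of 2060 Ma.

Rhyacian

2060 Ma lies between 2300 and 2050 Ma, so it falls in the Rhyacian.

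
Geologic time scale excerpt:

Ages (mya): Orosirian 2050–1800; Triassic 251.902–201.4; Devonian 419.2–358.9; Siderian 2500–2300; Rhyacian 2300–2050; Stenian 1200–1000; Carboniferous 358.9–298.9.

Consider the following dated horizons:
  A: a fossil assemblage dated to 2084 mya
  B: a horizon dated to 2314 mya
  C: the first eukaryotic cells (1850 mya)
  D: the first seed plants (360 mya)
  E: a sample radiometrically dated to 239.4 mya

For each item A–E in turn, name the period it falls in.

A — Rhyacian; B — Siderian; C — Orosirian; D — Devonian; E — Triassic

A: 2084 Ma lies in 2300–2050 Ma, so Rhyacian.
B: 2314 Ma lies in 2500–2300 Ma, so Siderian.
C: 1850 Ma lies in 2050–1800 Ma, so Orosirian.
D: 360 Ma lies in 419.2–358.9 Ma, so Devonian.
E: 239.4 Ma lies in 251.902–201.4 Ma, so Triassic.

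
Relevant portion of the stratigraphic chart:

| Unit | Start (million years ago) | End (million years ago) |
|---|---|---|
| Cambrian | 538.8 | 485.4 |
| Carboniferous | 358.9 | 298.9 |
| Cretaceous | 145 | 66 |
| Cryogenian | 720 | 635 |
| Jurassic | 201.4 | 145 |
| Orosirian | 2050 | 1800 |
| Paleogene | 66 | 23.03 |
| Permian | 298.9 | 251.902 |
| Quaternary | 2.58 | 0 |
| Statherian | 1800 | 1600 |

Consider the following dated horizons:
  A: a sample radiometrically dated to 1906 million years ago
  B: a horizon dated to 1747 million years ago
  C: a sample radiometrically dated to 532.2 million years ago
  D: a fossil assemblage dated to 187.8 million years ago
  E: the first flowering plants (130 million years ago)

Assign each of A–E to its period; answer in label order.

A — Orosirian; B — Statherian; C — Cambrian; D — Jurassic; E — Cretaceous

Match each age against the start–end ranges in the excerpt: A = 1906 Ma → Orosirian (2050–1800); B = 1747 Ma → Statherian (1800–1600); C = 532.2 Ma → Cambrian (538.8–485.4); D = 187.8 Ma → Jurassic (201.4–145); E = 130 Ma → Cretaceous (145–66).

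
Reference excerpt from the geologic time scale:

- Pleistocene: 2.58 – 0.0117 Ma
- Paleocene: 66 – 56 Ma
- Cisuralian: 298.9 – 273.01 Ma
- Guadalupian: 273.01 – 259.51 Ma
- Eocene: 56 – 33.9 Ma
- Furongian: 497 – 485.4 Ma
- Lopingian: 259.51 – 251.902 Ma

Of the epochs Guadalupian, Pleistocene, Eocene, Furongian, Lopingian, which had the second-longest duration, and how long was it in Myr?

Guadalupian, 13.5 million years

Durations: Guadalupian 13.5; Pleistocene 2.5683; Eocene 22.1; Furongian 11.6; Lopingian 7.608 Myr.
Sorted longest-first: Eocene (22.1), Guadalupian (13.5), Furongian (11.6), Lopingian (7.608), Pleistocene (2.5683).
The second longest is Guadalupian at 13.5 Myr.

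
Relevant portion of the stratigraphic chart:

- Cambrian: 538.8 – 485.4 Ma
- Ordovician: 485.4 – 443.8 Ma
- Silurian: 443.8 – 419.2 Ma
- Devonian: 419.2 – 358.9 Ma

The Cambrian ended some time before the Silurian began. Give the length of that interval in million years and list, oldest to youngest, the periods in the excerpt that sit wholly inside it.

End of Cambrian = 485.4 Ma; start of Silurian = 443.8 Ma.
Gap = 485.4 − 443.8 = 41.6 Myr.
Periods wholly inside 485.4–443.8 Ma: Ordovician (485.4–443.8).

41.6 million years; Ordovician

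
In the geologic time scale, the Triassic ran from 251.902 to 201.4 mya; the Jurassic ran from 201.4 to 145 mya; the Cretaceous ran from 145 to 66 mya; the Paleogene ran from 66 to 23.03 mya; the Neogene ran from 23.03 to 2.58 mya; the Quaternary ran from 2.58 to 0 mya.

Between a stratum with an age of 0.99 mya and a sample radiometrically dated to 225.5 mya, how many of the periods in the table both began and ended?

The older date is 225.5 Ma and the younger is 0.99 Ma.
Periods with start < 225.5 and end > 0.99 Ma: Jurassic (201.4–145), Cretaceous (145–66), Paleogene (66–23.03), Neogene (23.03–2.58).
That is 4 complete periods.

4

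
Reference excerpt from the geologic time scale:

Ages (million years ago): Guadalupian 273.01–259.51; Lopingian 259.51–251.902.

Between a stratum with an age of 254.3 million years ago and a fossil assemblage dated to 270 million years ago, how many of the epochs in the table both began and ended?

0

The older date is 270 Ma and the younger is 254.3 Ma.
No epoch both begins after 270 Ma and ends before 254.3 Ma, so the count is 0.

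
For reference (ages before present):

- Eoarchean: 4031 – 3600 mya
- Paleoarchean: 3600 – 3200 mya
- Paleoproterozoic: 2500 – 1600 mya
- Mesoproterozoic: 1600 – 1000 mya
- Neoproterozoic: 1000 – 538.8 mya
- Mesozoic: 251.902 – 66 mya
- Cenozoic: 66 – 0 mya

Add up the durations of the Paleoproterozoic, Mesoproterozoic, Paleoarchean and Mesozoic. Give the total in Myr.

2085.902 million years

Each duration: Paleoproterozoic = 900; Mesoproterozoic = 600; Paleoarchean = 400; Mesozoic = 185.902.
Sum: 900 + 600 + 400 + 185.902 = 2085.902 Myr.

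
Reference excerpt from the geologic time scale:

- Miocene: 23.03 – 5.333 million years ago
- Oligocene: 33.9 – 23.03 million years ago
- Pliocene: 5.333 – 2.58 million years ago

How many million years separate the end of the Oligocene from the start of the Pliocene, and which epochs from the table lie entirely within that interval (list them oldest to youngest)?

17.697 million years; Miocene

End of Oligocene = 23.03 Ma; start of Pliocene = 5.333 Ma.
Gap = 23.03 − 5.333 = 17.697 Myr.
Epochs wholly inside 23.03–5.333 Ma: Miocene (23.03–5.333).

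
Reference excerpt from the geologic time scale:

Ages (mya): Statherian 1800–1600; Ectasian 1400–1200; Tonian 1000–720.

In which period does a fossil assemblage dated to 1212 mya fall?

Ectasian

1212 Ma lies between 1400 and 1200 Ma, so it falls in the Ectasian.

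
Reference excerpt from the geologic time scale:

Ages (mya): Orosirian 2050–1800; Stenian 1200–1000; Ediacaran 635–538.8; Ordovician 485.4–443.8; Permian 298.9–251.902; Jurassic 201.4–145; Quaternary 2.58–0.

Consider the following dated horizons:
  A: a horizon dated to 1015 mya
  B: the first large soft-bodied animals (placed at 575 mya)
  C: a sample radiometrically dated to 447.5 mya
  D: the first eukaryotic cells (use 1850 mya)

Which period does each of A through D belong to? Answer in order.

A: 1015 Ma lies in 1200–1000 Ma, so Stenian.
B: 575 Ma lies in 635–538.8 Ma, so Ediacaran.
C: 447.5 Ma lies in 485.4–443.8 Ma, so Ordovician.
D: 1850 Ma lies in 2050–1800 Ma, so Orosirian.

A — Stenian; B — Ediacaran; C — Ordovician; D — Orosirian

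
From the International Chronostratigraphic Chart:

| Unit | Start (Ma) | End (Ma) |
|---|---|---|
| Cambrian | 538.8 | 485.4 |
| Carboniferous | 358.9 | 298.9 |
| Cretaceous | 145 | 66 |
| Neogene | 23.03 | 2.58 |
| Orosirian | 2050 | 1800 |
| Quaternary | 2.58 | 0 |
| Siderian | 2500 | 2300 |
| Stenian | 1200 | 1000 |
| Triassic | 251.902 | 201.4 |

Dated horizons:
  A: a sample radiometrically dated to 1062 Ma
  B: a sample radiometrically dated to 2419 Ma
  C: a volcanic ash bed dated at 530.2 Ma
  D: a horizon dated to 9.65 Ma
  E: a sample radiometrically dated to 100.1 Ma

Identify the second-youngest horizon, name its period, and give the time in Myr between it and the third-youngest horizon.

Smaller Ma means younger, so youngest first: D 9.65 < E 100.1 < C 530.2 < A 1062 < B 2419.
Counting 2 along gives E (100.1 Ma); the excerpt puts that inside the Cretaceous, 145–66 Ma.
Next in line is C (530.2 Ma), and 530.2 − 100.1 = 430.1 Myr.

E, in the Cretaceous; 430.1 million years to C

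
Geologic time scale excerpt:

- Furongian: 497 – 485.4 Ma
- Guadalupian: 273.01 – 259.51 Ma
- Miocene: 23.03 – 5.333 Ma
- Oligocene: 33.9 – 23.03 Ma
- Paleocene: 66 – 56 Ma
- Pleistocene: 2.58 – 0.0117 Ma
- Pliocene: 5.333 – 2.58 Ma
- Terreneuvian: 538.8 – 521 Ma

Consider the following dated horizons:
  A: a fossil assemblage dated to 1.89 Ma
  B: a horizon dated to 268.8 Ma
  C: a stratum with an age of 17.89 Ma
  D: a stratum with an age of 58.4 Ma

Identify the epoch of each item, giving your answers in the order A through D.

A — Pleistocene; B — Guadalupian; C — Miocene; D — Paleocene

A: 1.89 Ma lies in 2.58–0.0117 Ma, so Pleistocene.
B: 268.8 Ma lies in 273.01–259.51 Ma, so Guadalupian.
C: 17.89 Ma lies in 23.03–5.333 Ma, so Miocene.
D: 58.4 Ma lies in 66–56 Ma, so Paleocene.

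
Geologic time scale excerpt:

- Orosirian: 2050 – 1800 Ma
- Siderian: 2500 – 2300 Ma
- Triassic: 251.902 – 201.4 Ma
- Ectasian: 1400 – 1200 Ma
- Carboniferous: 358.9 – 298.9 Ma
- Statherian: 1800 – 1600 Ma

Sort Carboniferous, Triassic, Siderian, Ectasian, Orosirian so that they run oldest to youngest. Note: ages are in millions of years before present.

Siderian, Orosirian, Ectasian, Carboniferous, Triassic

Sorting by start age (descending Ma, since larger Ma = older): Siderian began 2500, Orosirian began 2050, Ectasian began 1400, Carboniferous began 358.9, Triassic began 251.902.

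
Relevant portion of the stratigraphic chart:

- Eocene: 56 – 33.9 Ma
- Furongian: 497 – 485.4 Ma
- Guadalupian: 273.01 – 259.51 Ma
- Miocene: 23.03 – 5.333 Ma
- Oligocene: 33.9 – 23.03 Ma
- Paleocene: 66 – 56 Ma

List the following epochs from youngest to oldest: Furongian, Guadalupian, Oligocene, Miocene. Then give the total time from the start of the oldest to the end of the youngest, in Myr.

From the excerpt: Furongian 497–485.4; Guadalupian 273.01–259.51; Oligocene 33.9–23.03; Miocene 23.03–5.333 (Ma).
Larger Ma is earlier, so the oldest is Furongian and the youngest is Miocene; youngest to oldest: Miocene, Oligocene, Guadalupian, Furongian.
Oldest start 497 minus youngest end 5.333 gives 491.667 Myr overall.

Miocene, Oligocene, Guadalupian, Furongian; total span 491.667 Myr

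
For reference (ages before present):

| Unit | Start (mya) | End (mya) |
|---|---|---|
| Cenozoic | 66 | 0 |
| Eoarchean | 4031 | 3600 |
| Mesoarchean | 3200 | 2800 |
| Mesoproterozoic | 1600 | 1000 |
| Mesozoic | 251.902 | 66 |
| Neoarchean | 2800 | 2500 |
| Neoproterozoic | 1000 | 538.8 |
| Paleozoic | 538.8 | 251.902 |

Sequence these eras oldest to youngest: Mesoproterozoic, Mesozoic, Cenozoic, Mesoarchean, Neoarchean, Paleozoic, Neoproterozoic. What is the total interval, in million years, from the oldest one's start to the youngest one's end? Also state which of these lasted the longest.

From the excerpt: Mesoproterozoic 1600–1000; Mesozoic 251.902–66; Cenozoic 66–0; Mesoarchean 3200–2800; Neoarchean 2800–2500; Paleozoic 538.8–251.902; Neoproterozoic 1000–538.8 (Ma).
Larger Ma is earlier, so the oldest is Mesoarchean and the youngest is Cenozoic; oldest to youngest: Mesoarchean, Neoarchean, Mesoproterozoic, Neoproterozoic, Paleozoic, Mesozoic, Cenozoic.
Oldest start 3200 minus youngest end 0 gives 3200 Myr overall.
Individual lengths (start − end): Mesozoic 185.902; Neoarchean 300; Neoproterozoic 461.2; Mesoarchean 400; Cenozoic 66; Mesoproterozoic 600; Paleozoic 286.898. The largest is Mesoproterozoic at 600 Myr.

Mesoarchean → Neoarchean → Mesoproterozoic → Neoproterozoic → Paleozoic → Mesozoic → Cenozoic; total span 3200 Myr; longest is Mesoproterozoic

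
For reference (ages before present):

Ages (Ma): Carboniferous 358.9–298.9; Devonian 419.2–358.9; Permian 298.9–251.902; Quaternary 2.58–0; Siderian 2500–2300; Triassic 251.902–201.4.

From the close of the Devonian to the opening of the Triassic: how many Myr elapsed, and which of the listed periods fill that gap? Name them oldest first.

The Devonian closes at 358.9 Ma and the Triassic opens at 251.902 Ma, so the interval is 358.9 − 251.902 = 106.998 Myr.
A period fits inside if it starts at or after 358.9 Ma and ends at or before 251.902 Ma; oldest first that gives Carboniferous, Permian.

106.998 million years; Carboniferous, Permian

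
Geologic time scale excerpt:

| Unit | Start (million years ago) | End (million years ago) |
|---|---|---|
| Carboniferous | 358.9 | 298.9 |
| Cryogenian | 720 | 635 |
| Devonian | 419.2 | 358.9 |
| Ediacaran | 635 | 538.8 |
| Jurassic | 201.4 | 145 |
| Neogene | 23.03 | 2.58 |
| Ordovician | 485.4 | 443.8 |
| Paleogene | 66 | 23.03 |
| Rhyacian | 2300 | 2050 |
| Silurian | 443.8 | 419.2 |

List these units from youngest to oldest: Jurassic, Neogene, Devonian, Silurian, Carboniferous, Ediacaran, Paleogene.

The oldest of these is Ediacaran (starts 635 Ma) and the youngest is Neogene (ends 2.58 Ma).
In between, by decreasing start age: Silurian (443.8), Devonian (419.2), Carboniferous (358.9), Jurassic (201.4), Paleogene (66).
Listing youngest first means reversing that sequence.

Neogene, Paleogene, Jurassic, Carboniferous, Devonian, Silurian, Ediacaran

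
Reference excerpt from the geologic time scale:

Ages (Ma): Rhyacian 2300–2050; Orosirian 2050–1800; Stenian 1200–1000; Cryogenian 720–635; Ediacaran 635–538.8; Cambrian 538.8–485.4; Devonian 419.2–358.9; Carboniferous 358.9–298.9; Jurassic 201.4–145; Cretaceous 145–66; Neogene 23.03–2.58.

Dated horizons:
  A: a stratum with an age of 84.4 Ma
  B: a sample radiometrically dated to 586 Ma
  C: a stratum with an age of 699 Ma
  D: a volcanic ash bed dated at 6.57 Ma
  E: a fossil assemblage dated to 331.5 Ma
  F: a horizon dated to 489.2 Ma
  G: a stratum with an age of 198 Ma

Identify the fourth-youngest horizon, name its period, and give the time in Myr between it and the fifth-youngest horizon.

Sorted youngest-first by Ma: D (6.57), A (84.4), G (198), E (331.5), F (489.2), B (586), C (699).
The fourth youngest is E at 331.5 Ma, which lies in 358.9–298.9 Ma: the Carboniferous.
The fifth youngest is F at 489.2 Ma; separation = |331.5 − 489.2| = 157.7 Myr.

E, in the Carboniferous; 157.7 million years to F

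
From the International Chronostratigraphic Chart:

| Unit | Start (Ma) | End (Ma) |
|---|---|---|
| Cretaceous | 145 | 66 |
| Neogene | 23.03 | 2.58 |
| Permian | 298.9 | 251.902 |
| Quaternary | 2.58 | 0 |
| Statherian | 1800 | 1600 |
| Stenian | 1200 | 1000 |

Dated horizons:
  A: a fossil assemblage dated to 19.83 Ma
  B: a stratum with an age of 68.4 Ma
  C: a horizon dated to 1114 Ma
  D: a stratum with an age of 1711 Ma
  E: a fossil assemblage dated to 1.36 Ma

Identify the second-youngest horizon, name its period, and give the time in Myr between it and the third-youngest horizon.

Sorted youngest-first by Ma: E (1.36), A (19.83), B (68.4), C (1114), D (1711).
The second youngest is A at 19.83 Ma, which lies in 23.03–2.58 Ma: the Neogene.
The third youngest is B at 68.4 Ma; separation = |19.83 − 68.4| = 48.57 Myr.

A, in the Neogene; 48.57 million years to B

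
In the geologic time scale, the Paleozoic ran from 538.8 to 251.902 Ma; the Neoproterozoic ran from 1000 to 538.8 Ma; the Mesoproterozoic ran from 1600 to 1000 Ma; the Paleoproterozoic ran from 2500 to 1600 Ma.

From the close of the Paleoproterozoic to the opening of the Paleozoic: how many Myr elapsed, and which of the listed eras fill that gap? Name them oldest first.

1061.2 million years; Mesoproterozoic, Neoproterozoic

End of Paleoproterozoic = 1600 Ma; start of Paleozoic = 538.8 Ma.
Gap = 1600 − 538.8 = 1061.2 Myr.
Eras wholly inside 1600–538.8 Ma: Mesoproterozoic (1600–1000), Neoproterozoic (1000–538.8).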